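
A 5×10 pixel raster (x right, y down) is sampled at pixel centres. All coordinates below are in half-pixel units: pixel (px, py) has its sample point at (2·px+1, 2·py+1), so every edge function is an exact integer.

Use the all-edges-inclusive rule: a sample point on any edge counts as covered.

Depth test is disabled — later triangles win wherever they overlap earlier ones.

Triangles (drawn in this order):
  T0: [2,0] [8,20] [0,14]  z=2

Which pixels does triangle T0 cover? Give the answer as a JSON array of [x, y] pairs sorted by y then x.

T0:
  2·area = 124
  edge (2, 0)→(8, 20): d=(6,20) inclusive
  edge (8, 20)→(0, 14): d=(-8,-6) inclusive
  edge (0, 14)→(2, 0): d=(2,-14) inclusive
    (1,2)@(3, 5): e=[10,90,24] → X
    (2,2)@(5, 5): e=[-30,102,52] → .
    (0,3)@(1, 7): e=[62,62,0] → X  [on edge]
    (2,3)@(5, 7): e=[-18,86,56] → .
    (0,4)@(1, 9): e=[74,46,4] → X
    (2,4)@(5, 9): e=[-6,70,60] → .
    (0,5)@(1, 11): e=[86,30,8] → X
    (2,5)@(5, 11): e=[6,54,64] → X
    (3,5)@(7, 11): e=[-34,66,92] → .
    (0,6)@(1, 13): e=[98,14,12] → X
    (3,6)@(7, 13): e=[-22,50,96] → .
    (0,7)@(1, 15): e=[110,-2,16] → .
  covered (16 px):
    . . . . .
    . . . . .
    . X . . .
    X X . . .
    X X . . .
    X X X . .
    X X X . .
    . X X . .
    . . X X .
    . . . X .

Result: [[1,2],[0,3],[1,3],[0,4],[1,4],[0,5],[1,5],[2,5],[0,6],[1,6],[2,6],[1,7],[2,7],[2,8],[3,8],[3,9]]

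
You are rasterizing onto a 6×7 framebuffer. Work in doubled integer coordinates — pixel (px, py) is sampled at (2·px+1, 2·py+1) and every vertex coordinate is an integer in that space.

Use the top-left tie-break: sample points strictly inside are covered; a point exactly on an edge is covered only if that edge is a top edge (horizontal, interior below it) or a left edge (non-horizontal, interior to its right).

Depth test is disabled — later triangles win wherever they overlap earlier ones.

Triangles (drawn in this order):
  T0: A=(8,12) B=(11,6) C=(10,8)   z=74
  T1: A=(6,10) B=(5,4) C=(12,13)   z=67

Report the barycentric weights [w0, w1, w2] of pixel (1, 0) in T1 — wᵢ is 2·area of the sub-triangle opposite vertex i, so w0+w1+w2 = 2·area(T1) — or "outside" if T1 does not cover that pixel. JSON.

T0:
  degenerate (2·area = 0) — covers nothing
T1:
  2·area = 33
  edge (6, 10)→(5, 4): d=(-1,-6) top-left  bias=+0
  edge (5, 4)→(12, 13): d=(7,9) right/bottom  bias=-1
  edge (12, 13)→(6, 10): d=(-6,-3) top-left  bias=+0
    (3,3)@(7, 7): e=[9,3,21] → █
    (4,3)@(9, 7): e=[21,-15,27] → ·
    (3,4)@(7, 9): e=[7,17,9] → █
    (4,4)@(9, 9): e=[19,-1,15] → ·
    (3,5)@(7, 11): e=[5,31,-3] → ·
    (4,5)@(9, 11): e=[17,13,3] → █
    (5,5)@(11, 11): e=[29,-5,9] → ·
    (4,6)@(9, 13): e=[15,27,-9] → ·
  covered (3 px):
    · · · · · ·
    · · · · · ·
    · · · · · ·
    · · · █ · ·
    · · · █ · ·
    · · · · █ ·
    · · · · · ·

Final: "outside"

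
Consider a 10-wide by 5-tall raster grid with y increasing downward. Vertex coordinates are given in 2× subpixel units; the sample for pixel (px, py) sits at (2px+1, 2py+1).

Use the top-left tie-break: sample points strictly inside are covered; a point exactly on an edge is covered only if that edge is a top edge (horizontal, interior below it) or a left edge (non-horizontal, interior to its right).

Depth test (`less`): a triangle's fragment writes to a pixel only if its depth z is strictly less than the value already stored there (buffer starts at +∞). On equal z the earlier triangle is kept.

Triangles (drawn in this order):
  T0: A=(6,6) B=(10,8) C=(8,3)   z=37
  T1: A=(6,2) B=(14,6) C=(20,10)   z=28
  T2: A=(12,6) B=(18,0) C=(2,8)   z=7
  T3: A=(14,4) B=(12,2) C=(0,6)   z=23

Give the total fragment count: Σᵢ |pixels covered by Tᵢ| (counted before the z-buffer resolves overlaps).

T0:
  2·area = 16  (B↔C swapped to make it positive)
  edge (6, 6)→(8, 3): d=(2,-3) top-left  bias=+0
  edge (8, 3)→(10, 8): d=(2,5) right/bottom  bias=-1
  edge (10, 8)→(6, 6): d=(-4,-2) top-left  bias=+0
    (3,2)@(7, 5): e=[1,9,6] → █
    (4,2)@(9, 5): e=[7,-1,10] → ·
    (3,3)@(7, 7): e=[5,13,-2] → ·
    (4,3)@(9, 7): e=[11,3,2] → █
    (5,3)@(11, 7): e=[17,-7,6] → ·
    (4,4)@(9, 9): e=[15,7,-6] → ·
  covered (2 px):
    · · · · · · · · · ·
    · · · · · · · · · ·
    · · · █ · · · · · ·
    · · · · █ · · · · ·
    · · · · · · · · · ·
T1:
  2·area = 8
  edge (6, 2)→(14, 6): d=(8,4) right/bottom  bias=-1
  edge (14, 6)→(20, 10): d=(6,4) right/bottom  bias=-1
  edge (20, 10)→(6, 2): d=(-14,-8) top-left  bias=+0
    (7,3)@(15, 7): e=[4,2,2] → █
    (8,3)@(17, 7): e=[-4,-6,18] → ·
    (7,4)@(15, 9): e=[20,14,-26] → ·
  covered (1 px):
    · · · · · · · · · ·
    · · · · · · · · · ·
    · · · · · · · · · ·
    · · · · · · · █ · ·
    · · · · · · · · · ·
T2:
  2·area = 48  (B↔C swapped to make it positive)
  edge (12, 6)→(2, 8): d=(-10,2) right/bottom  bias=-1
  edge (2, 8)→(18, 0): d=(16,-8) top-left  bias=+0
  edge (18, 0)→(12, 6): d=(-6,6) right/bottom  bias=-1
    (8,0)@(17, 1): e=[40,8,0] → ·  [on edge]
    (6,1)@(13, 3): e=[28,8,12] → █
    (7,1)@(15, 3): e=[24,24,0] → ·  [on edge]
    (4,2)@(9, 5): e=[16,8,24] → █
    (5,2)@(11, 5): e=[12,24,12] → █
    (6,2)@(13, 5): e=[8,40,0] → ·  [on edge]
    (8,2)@(17, 5): e=[0,72,-24] → ·  [on edge]
    (2,3)@(5, 7): e=[4,8,36] → █
    (3,3)@(7, 7): e=[0,24,24] → ·  [on edge]
    (4,3)@(9, 7): e=[-4,40,12] → ·
    (5,3)@(11, 7): e=[-8,56,0] → ·  [on edge]
    (2,4)@(5, 9): e=[-16,40,24] → ·
    (4,4)@(9, 9): e=[-24,72,0] → ·  [on edge]
  covered (4 px):
    · · · · · · · · · ·
    · · · · · · █ · · ·
    · · · · █ █ · · · ·
    · · █ · · · · · · ·
    · · · · · · · · · ·
T3:
  2·area = 32  (B↔C swapped to make it positive)
  edge (14, 4)→(0, 6): d=(-14,2) right/bottom  bias=-1
  edge (0, 6)→(12, 2): d=(12,-4) top-left  bias=+0
  edge (12, 2)→(14, 4): d=(2,2) right/bottom  bias=-1
    (5,0)@(11, 1): e=[48,-16,0] → ·  [on edge]
    (7,0)@(15, 1): e=[40,0,-8] → ·  [on edge]
    (4,1)@(9, 3): e=[24,0,8] → █  [on edge]
    (5,1)@(11, 3): e=[20,8,4] → █
    (6,1)@(13, 3): e=[16,16,0] → ·  [on edge]
    (1,2)@(3, 5): e=[8,0,24] → █  [on edge]
    (2,2)@(5, 5): e=[4,8,20] → █
    (3,2)@(7, 5): e=[0,16,16] → ·  [on edge]
    (4,2)@(9, 5): e=[-4,24,12] → ·
    (5,2)@(11, 5): e=[-8,32,8] → ·
    (7,2)@(15, 5): e=[-16,48,0] → ·  [on edge]
    (1,3)@(3, 7): e=[-20,24,28] → ·
    (8,3)@(17, 7): e=[-48,80,0] → ·  [on edge]
    (9,4)@(19, 9): e=[-80,112,0] → ·  [on edge]
  covered (4 px):
    · · · · · · · · · ·
    · · · · █ █ · · · ·
    · █ █ · · · · · · ·
    · · · · · · · · · ·
    · · · · · · · · · ·

Answer: 11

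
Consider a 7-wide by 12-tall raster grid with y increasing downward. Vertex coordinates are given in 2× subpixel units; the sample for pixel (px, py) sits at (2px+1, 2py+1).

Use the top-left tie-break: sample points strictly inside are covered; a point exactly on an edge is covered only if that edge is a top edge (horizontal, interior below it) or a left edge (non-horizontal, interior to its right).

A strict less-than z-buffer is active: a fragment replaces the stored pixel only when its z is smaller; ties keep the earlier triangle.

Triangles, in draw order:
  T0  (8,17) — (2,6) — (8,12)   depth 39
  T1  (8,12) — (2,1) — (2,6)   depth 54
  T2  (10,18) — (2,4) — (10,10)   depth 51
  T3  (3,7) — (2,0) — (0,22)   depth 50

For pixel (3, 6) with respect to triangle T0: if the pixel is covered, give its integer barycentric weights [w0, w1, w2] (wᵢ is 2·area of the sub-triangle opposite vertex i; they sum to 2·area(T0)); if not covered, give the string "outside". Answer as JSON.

T0:
  2·area = 30
  edge (8, 17)→(2, 6): d=(-6,-11) top-left  bias=+0
  edge (2, 6)→(8, 12): d=(6,6) right/bottom  bias=-1
  edge (8, 12)→(8, 17): d=(0,5) right/bottom  bias=-1
    (0,2)@(1, 5): e=[-5,0,35] → ·  [on edge]
    (1,3)@(3, 7): e=[5,0,25] → ·  [on edge]
    (2,4)@(5, 9): e=[15,0,15] → ·  [on edge]
    (2,5)@(5, 11): e=[3,12,15] → #
    (3,5)@(7, 11): e=[25,0,5] → ·  [on edge]
    (2,6)@(5, 13): e=[-9,24,15] → ·
    (3,6)@(7, 13): e=[13,12,5] → #
    (4,6)@(9, 13): e=[35,0,-5] → ·  [on edge]
    (3,7)@(7, 15): e=[1,24,5] → #
    (4,7)@(9, 15): e=[23,12,-5] → ·
    (5,7)@(11, 15): e=[45,0,-15] → ·  [on edge]
    (3,8)@(7, 17): e=[-11,36,5] → ·
    (6,8)@(13, 17): e=[55,0,-25] → ·  [on edge]
  covered (3 px):
    · · · · · · ·
    · · · · · · ·
    · · · · · · ·
    · · · · · · ·
    · · · · · · ·
    · · # · · · ·
    · · · # · · ·
    · · · # · · ·
    · · · · · · ·
    · · · · · · ·
    · · · · · · ·
    · · · · · · ·
T1:
  2·area = 30  (B↔C swapped to make it positive)
  edge (8, 12)→(2, 6): d=(-6,-6) top-left  bias=+0
  edge (2, 6)→(2, 1): d=(0,-5) top-left  bias=+0
  edge (2, 1)→(8, 12): d=(6,11) right/bottom  bias=-1
    (1,1)@(3, 3): e=[24,5,1] → #
    (2,1)@(5, 3): e=[36,15,-21] → ·
    (0,2)@(1, 5): e=[0,-5,35] → ·  [on edge]
    (1,2)@(3, 5): e=[12,5,13] → #
    (2,2)@(5, 5): e=[24,15,-9] → ·
    (1,3)@(3, 7): e=[0,5,25] → #  [on edge]
    (2,3)@(5, 7): e=[12,15,3] → #
    (3,3)@(7, 7): e=[24,25,-19] → ·
    (1,4)@(3, 9): e=[-12,5,37] → ·
    (2,4)@(5, 9): e=[0,15,15] → #  [on edge]
    (3,4)@(7, 9): e=[12,25,-7] → ·
    (2,5)@(5, 11): e=[-12,15,27] → ·
    (3,5)@(7, 11): e=[0,25,5] → #  [on edge]
    (4,6)@(9, 13): e=[0,35,-5] → ·  [on edge]
    (5,7)@(11, 15): e=[0,45,-15] → ·  [on edge]
    (6,8)@(13, 17): e=[0,55,-25] → ·  [on edge]
  covered (6 px):
    · · · · · · ·
    · # · · · · ·
    · # · · · · ·
    · # # · · · ·
    · · # · · · ·
    · · · # · · ·
    · · · · · · ·
    · · · · · · ·
    · · · · · · ·
    · · · · · · ·
    · · · · · · ·
    · · · · · · ·
T2:
  2·area = 64
  edge (10, 18)→(2, 4): d=(-8,-14) top-left  bias=+0
  edge (2, 4)→(10, 10): d=(8,6) right/bottom  bias=-1
  edge (10, 10)→(10, 18): d=(0,8) right/bottom  bias=-1
    (1,2)@(3, 5): e=[6,2,56] → #
    (2,2)@(5, 5): e=[34,-10,40] → ·
    (1,3)@(3, 7): e=[-10,18,56] → ·
    (2,3)@(5, 7): e=[18,6,40] → #
    (3,3)@(7, 7): e=[46,-6,24] → ·
    (2,4)@(5, 9): e=[2,22,40] → #
    (3,4)@(7, 9): e=[30,10,24] → #
    (4,4)@(9, 9): e=[58,-2,8] → ·
    (2,5)@(5, 11): e=[-14,38,40] → ·
    (3,5)@(7, 11): e=[14,26,24] → #
    (4,5)@(9, 11): e=[42,14,8] → #
    (5,5)@(11, 11): e=[70,2,-8] → ·
  covered (8 px):
    · · · · · · ·
    · · · · · · ·
    · # · · · · ·
    · · # · · · ·
    · · # # · · ·
    · · · # # · ·
    · · · · # · ·
    · · · · # · ·
    · · · · · · ·
    · · · · · · ·
    · · · · · · ·
    · · · · · · ·
T3:
  2·area = 36  (B↔C swapped to make it positive)
  edge (3, 7)→(0, 22): d=(-3,15) right/bottom  bias=-1
  edge (0, 22)→(2, 0): d=(2,-22) top-left  bias=+0
  edge (2, 0)→(3, 7): d=(1,7) right/bottom  bias=-1
    (1,3)@(3, 7): e=[0,36,0] → ·  [on edge]
    (0,5)@(1, 11): e=[18,0,18] → #  [on edge]
    (1,5)@(3, 11): e=[-12,44,4] → ·
    (0,6)@(1, 13): e=[12,4,20] → #
    (1,6)@(3, 13): e=[-18,48,6] → ·
    (0,7)@(1, 15): e=[6,8,22] → #
    (1,7)@(3, 15): e=[-24,52,8] → ·
    (0,8)@(1, 17): e=[0,12,24] → ·  [on edge]
    (2,10)@(5, 21): e=[-72,108,0] → ·  [on edge]
  covered (3 px):
    · · · · · · ·
    · · · · · · ·
    · · · · · · ·
    · · · · · · ·
    · · · · · · ·
    # · · · · · ·
    # · · · · · ·
    # · · · · · ·
    · · · · · · ·
    · · · · · · ·
    · · · · · · ·
    · · · · · · ·

Final: [12,5,13]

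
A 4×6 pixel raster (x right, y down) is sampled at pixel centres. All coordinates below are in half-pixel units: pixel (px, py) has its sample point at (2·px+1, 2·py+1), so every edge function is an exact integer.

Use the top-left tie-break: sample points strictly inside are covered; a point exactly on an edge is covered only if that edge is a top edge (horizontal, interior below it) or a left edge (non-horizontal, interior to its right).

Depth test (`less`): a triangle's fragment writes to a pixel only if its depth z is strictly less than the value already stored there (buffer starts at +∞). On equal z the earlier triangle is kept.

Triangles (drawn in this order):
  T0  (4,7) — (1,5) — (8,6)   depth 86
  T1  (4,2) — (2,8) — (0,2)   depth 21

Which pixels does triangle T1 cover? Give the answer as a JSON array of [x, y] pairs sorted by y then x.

T0:
  2·area = 11
  edge (4, 7)→(1, 5): d=(-3,-2) top-left  bias=+0
  edge (1, 5)→(8, 6): d=(7,1) right/bottom  bias=-1
  edge (8, 6)→(4, 7): d=(-4,1) right/bottom  bias=-1
    (0,2)@(1, 5): e=[0,0,11] → ·  [on edge]
    (3,4)@(7, 9): e=[0,22,-11] → ·  [on edge]
  covered (0 px):
    · · · ·
    · · · ·
    · · · ·
    · · · ·
    · · · ·
    · · · ·
T1:
  2·area = 24
  edge (4, 2)→(2, 8): d=(-2,6) right/bottom  bias=-1
  edge (2, 8)→(0, 2): d=(-2,-6) top-left  bias=+0
  edge (0, 2)→(4, 2): d=(4,0) top-left  bias=+0
    (0,1)@(1, 3): e=[16,4,4] → #
    (1,1)@(3, 3): e=[4,16,4] → #
    (2,1)@(5, 3): e=[-8,28,4] → ·
    (0,2)@(1, 5): e=[12,0,12] → #  [on edge]
    (1,2)@(3, 5): e=[0,12,12] → ·  [on edge]
    (0,3)@(1, 7): e=[8,-4,20] → ·
    (0,5)@(1, 11): e=[0,-12,36] → ·  [on edge]
    (1,5)@(3, 11): e=[-12,0,36] → ·  [on edge]
  covered (3 px):
    · · · ·
    # # · ·
    # · · ·
    · · · ·
    · · · ·
    · · · ·

Answer: [[0,1],[1,1],[0,2]]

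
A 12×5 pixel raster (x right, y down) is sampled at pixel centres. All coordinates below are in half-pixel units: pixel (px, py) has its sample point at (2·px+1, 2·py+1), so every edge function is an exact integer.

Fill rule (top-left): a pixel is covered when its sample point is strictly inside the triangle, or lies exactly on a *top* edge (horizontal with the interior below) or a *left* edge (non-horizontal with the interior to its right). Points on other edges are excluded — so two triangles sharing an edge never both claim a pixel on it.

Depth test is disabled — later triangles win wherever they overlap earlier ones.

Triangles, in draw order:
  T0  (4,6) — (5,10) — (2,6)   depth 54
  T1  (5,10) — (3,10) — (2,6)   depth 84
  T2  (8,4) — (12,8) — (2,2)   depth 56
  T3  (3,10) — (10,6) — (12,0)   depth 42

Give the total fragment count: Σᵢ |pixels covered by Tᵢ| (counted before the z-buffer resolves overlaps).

T0:
  2·area = 8
  edge (4, 6)→(5, 10): d=(1,4) right/bottom  bias=-1
  edge (5, 10)→(2, 6): d=(-3,-4) top-left  bias=+0
  edge (2, 6)→(4, 6): d=(2,0) top-left  bias=+0
    (1,3)@(3, 7): e=[5,1,2] → █
    (2,3)@(5, 7): e=[-3,9,2] → ·
    (1,4)@(3, 9): e=[7,-5,6] → ·
  covered (1 px):
    · · · · · · · · · · · ·
    · · · · · · · · · · · ·
    · · · · · · · · · · · ·
    · █ · · · · · · · · · ·
    · · · · · · · · · · · ·
T1:
  2·area = 8
  edge (5, 10)→(3, 10): d=(-2,0) right/bottom  bias=-1
  edge (3, 10)→(2, 6): d=(-1,-4) top-left  bias=+0
  edge (2, 6)→(5, 10): d=(3,4) right/bottom  bias=-1
    (1,4)@(3, 9): e=[2,1,5] → █
    (2,4)@(5, 9): e=[2,9,-3] → ·
  covered (1 px):
    · · · · · · · · · · · ·
    · · · · · · · · · · · ·
    · · · · · · · · · · · ·
    · · · · · · · · · · · ·
    · █ · · · · · · · · · ·
T2:
  2·area = 16
  edge (8, 4)→(12, 8): d=(4,4) right/bottom  bias=-1
  edge (12, 8)→(2, 2): d=(-10,-6) top-left  bias=+0
  edge (2, 2)→(8, 4): d=(6,2) right/bottom  bias=-1
    (2,0)@(5, 1): e=[0,28,-12] → ·  [on edge]
    (2,1)@(5, 3): e=[8,8,0] → ·  [on edge]
    (3,1)@(7, 3): e=[0,20,-4] → ·  [on edge]
    (3,2)@(7, 5): e=[8,0,8] → █  [on edge]
    (4,2)@(9, 5): e=[0,12,4] → ·  [on edge]
    (5,2)@(11, 5): e=[-8,24,0] → ·  [on edge]
    (3,3)@(7, 7): e=[16,-20,20] → ·
    (5,3)@(11, 7): e=[0,4,12] → ·  [on edge]
    (8,3)@(17, 7): e=[-24,40,0] → ·  [on edge]
    (6,4)@(13, 9): e=[0,-4,20] → ·  [on edge]
    (11,4)@(23, 9): e=[-40,56,0] → ·  [on edge]
  covered (1 px):
    · · · · · · · · · · · ·
    · · · · · · · · · · · ·
    · · · █ · · · · · · · ·
    · · · · · · · · · · · ·
    · · · · · · · · · · · ·
T3:
  2·area = 34  (B↔C swapped to make it positive)
  edge (3, 10)→(12, 0): d=(9,-10) top-left  bias=+0
  edge (12, 0)→(10, 6): d=(-2,6) right/bottom  bias=-1
  edge (10, 6)→(3, 10): d=(-7,4) right/bottom  bias=-1
    (5,1)@(11, 3): e=[17,0,17] → ·  [on edge]
    (4,2)@(9, 5): e=[15,8,11] → █
    (5,2)@(11, 5): e=[35,-4,3] → ·
    (3,3)@(7, 7): e=[13,16,5] → █
    (4,3)@(9, 7): e=[33,4,-3] → ·
    (3,4)@(7, 9): e=[31,12,-9] → ·
    (4,4)@(9, 9): e=[51,0,-17] → ·  [on edge]
  covered (2 px):
    · · · · · · · · · · · ·
    · · · · · · · · · · · ·
    · · · · █ · · · · · · ·
    · · · █ · · · · · · · ·
    · · · · · · · · · · · ·

Result: 5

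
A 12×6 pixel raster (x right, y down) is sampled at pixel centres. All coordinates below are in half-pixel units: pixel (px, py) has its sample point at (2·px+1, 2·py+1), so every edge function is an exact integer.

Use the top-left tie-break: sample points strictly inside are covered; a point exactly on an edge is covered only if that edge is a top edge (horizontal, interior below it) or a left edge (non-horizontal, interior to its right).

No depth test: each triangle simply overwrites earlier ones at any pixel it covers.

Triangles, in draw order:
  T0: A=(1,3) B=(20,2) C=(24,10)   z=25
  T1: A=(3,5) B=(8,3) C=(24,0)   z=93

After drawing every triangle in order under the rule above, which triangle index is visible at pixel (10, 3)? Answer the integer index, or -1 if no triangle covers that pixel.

T0:
  2·area = 156
  edge (1, 3)→(20, 2): d=(19,-1) top-left  bias=+0
  edge (20, 2)→(24, 10): d=(4,8) right/bottom  bias=-1
  edge (24, 10)→(1, 3): d=(-23,-7) top-left  bias=+0
    (0,1)@(1, 3): e=[0,156,0] → █  [on edge]
    (1,1)@(3, 3): e=[2,140,14] → █
    (2,1)@(5, 3): e=[4,124,28] → █
    (3,1)@(7, 3): e=[6,108,42] → █
    (4,1)@(9, 3): e=[8,92,56] → █
    (5,1)@(11, 3): e=[10,76,70] → █
    (6,1)@(13, 3): e=[12,60,84] → █
    (7,1)@(15, 3): e=[14,44,98] → █
    (8,1)@(17, 3): e=[16,28,112] → █
    (9,1)@(19, 3): e=[18,12,126] → █
    (10,1)@(21, 3): e=[20,-4,140] → ·
    (0,2)@(1, 5): e=[38,164,-46] → ·
  covered (23 px):
    · · · · · · · · · · · ·
    █ █ █ █ █ █ █ █ █ █ · ·
    · · · · █ █ █ █ █ █ █ ·
    · · · · · · · █ █ █ █ ·
    · · · · · · · · · · █ █
    · · · · · · · · · · · ·
T1:
  2·area = 17
  edge (3, 5)→(8, 3): d=(5,-2) top-left  bias=+0
  edge (8, 3)→(24, 0): d=(16,-3) top-left  bias=+0
  edge (24, 0)→(3, 5): d=(-21,5) right/bottom  bias=-1
    (6,0)@(13, 1): e=[0,-17,34] → ·  [on edge]
    (9,0)@(19, 1): e=[12,1,4] → █
    (10,0)@(21, 1): e=[16,7,-6] → ·
    (4,1)@(9, 3): e=[2,3,12] → █
    (5,1)@(11, 3): e=[6,9,2] → █
    (6,1)@(13, 3): e=[10,15,-8] → ·
    (9,1)@(19, 3): e=[22,33,-38] → ·
    (1,2)@(3, 5): e=[0,17,0] → ·  [on edge]
    (4,2)@(9, 5): e=[12,35,-30] → ·
    (5,2)@(11, 5): e=[16,41,-40] → ·
  covered (3 px):
    · · · · · · · · · █ · ·
    · · · · █ █ · · · · · ·
    · · · · · · · · · · · ·
    · · · · · · · · · · · ·
    · · · · · · · · · · · ·
    · · · · · · · · · · · ·

Z-buffer (winner per pixel, '.' = empty):
  . . . . . . . . . 1 . .
  0 0 0 0 1 1 0 0 0 0 . .
  . . . . 0 0 0 0 0 0 0 .
  . . . . . . . 0 0 0 0 .
  . . . . . . . . . . 0 0
  . . . . . . . . . . . .

Final: 0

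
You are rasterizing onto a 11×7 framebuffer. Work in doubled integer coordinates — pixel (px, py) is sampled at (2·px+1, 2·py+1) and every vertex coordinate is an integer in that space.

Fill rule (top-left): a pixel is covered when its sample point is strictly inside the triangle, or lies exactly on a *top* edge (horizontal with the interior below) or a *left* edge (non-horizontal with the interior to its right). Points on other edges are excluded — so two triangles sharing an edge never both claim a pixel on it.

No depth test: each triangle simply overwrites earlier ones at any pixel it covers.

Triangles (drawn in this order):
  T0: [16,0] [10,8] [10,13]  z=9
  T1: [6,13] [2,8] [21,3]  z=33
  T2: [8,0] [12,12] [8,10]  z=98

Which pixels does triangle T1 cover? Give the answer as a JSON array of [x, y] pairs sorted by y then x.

T0:
  2·area = 30  (B↔C swapped to make it positive)
  edge (16, 0)→(10, 13): d=(-6,13) right/bottom  bias=-1
  edge (10, 13)→(10, 8): d=(0,-5) top-left  bias=+0
  edge (10, 8)→(16, 0): d=(6,-8) top-left  bias=+0
    (6,2)@(13, 5): e=[9,15,6] → █
    (7,2)@(15, 5): e=[-17,25,22] → ·
    (5,3)@(11, 7): e=[23,5,2] → █
    (6,3)@(13, 7): e=[-3,15,18] → ·
    (5,4)@(11, 9): e=[11,5,14] → █
    (6,4)@(13, 9): e=[-15,15,30] → ·
    (5,5)@(11, 11): e=[-1,5,26] → ·
  covered (3 px):
    · · · · · · · · · · ·
    · · · · · · · · · · ·
    · · · · · · █ · · · ·
    · · · · · █ · · · · ·
    · · · · · █ · · · · ·
    · · · · · · · · · · ·
    · · · · · · · · · · ·
T1:
  2·area = 115
  edge (6, 13)→(2, 8): d=(-4,-5) top-left  bias=+0
  edge (2, 8)→(21, 3): d=(19,-5) top-left  bias=+0
  edge (21, 3)→(6, 13): d=(-15,10) right/bottom  bias=-1
    (10,1)@(21, 3): e=[115,0,0] → ·  [on edge]
    (7,2)@(15, 5): e=[77,8,30] → █
    (8,2)@(17, 5): e=[87,18,10] → █
    (9,2)@(19, 5): e=[97,28,-10] → ·
    (3,3)@(7, 7): e=[29,6,80] → █
    (4,3)@(9, 7): e=[39,16,60] → █
    (5,3)@(11, 7): e=[49,26,40] → █
    (6,3)@(13, 7): e=[59,36,20] → █
    (7,3)@(15, 7): e=[69,46,0] → ·  [on edge]
    (8,3)@(17, 7): e=[79,56,-20] → ·
    (1,4)@(3, 9): e=[1,24,90] → █
    (2,4)@(5, 9): e=[11,34,70] → █
    (4,5)@(9, 11): e=[23,92,0] → ·  [on edge]
  covered (13 px):
    · · · · · · · · · · ·
    · · · · · · · · · · ·
    · · · · · · · █ █ · ·
    · · · █ █ █ █ · · · ·
    · █ █ █ █ █ · · · · ·
    · · █ █ · · · · · · ·
    · · · · · · · · · · ·
T2:
  2·area = 40
  edge (8, 0)→(12, 12): d=(4,12) right/bottom  bias=-1
  edge (12, 12)→(8, 10): d=(-4,-2) top-left  bias=+0
  edge (8, 10)→(8, 0): d=(0,-10) top-left  bias=+0
    (4,1)@(9, 3): e=[0,30,10] → ·  [on edge]
    (4,2)@(9, 5): e=[8,22,10] → █
    (5,2)@(11, 5): e=[-16,26,30] → ·
    (4,3)@(9, 7): e=[16,14,10] → █
    (5,3)@(11, 7): e=[-8,18,30] → ·
    (4,4)@(9, 9): e=[24,6,10] → █
    (5,4)@(11, 9): e=[0,10,30] → ·  [on edge]
    (4,5)@(9, 11): e=[32,-2,10] → ·
    (5,5)@(11, 11): e=[8,2,30] → █
    (6,5)@(13, 11): e=[-16,6,50] → ·
    (5,6)@(11, 13): e=[16,-6,30] → ·
  covered (4 px):
    · · · · · · · · · · ·
    · · · · · · · · · · ·
    · · · · █ · · · · · ·
    · · · · █ · · · · · ·
    · · · · █ · · · · · ·
    · · · · · █ · · · · ·
    · · · · · · · · · · ·

Answer: [[7,2],[8,2],[3,3],[4,3],[5,3],[6,3],[1,4],[2,4],[3,4],[4,4],[5,4],[2,5],[3,5]]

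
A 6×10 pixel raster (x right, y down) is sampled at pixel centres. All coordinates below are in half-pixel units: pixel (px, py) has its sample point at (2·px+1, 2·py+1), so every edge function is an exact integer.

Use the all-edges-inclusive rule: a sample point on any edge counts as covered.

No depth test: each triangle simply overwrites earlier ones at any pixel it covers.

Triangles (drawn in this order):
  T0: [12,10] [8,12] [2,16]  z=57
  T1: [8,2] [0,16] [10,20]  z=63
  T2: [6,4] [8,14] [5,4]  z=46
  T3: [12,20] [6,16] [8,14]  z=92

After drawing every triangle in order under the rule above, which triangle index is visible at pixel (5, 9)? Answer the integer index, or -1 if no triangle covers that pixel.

T0:
  2·area = 4  (B↔C swapped to make it positive)
  edge (12, 10)→(2, 16): d=(-10,6) inclusive
  edge (2, 16)→(8, 12): d=(6,-4) inclusive
  edge (8, 12)→(12, 10): d=(4,-2) inclusive
    (3,6)@(7, 13): e=[0,2,2] → █  [on edge]
    (4,6)@(9, 13): e=[-12,10,6] → ·
    (3,7)@(7, 15): e=[-20,14,10] → ·
  covered (1 px):
    · · · · · ·
    · · · · · ·
    · · · · · ·
    · · · · · ·
    · · · · · ·
    · · · · · ·
    · · · █ · ·
    · · · · · ·
    · · · · · ·
    · · · · · ·
T1:
  2·area = 172  (B↔C swapped to make it positive)
  edge (8, 2)→(10, 20): d=(2,18) inclusive
  edge (10, 20)→(0, 16): d=(-10,-4) inclusive
  edge (0, 16)→(8, 2): d=(8,-14) inclusive
    (3,2)@(7, 5): e=[24,138,10] → █
    (4,2)@(9, 5): e=[-12,146,38] → ·
    (3,3)@(7, 7): e=[28,118,26] → █
    (4,3)@(9, 7): e=[-8,126,54] → ·
    (2,4)@(5, 9): e=[68,90,14] → █
    (4,4)@(9, 9): e=[-4,106,70] → ·
    (1,5)@(3, 11): e=[108,62,2] → █
    (4,5)@(9, 11): e=[0,86,86] → █  [on edge]
    (5,5)@(11, 11): e=[-36,94,114] → ·
    (1,6)@(3, 13): e=[112,42,18] → █
    (5,6)@(11, 13): e=[-32,74,130] → ·
    (0,7)@(1, 15): e=[152,14,6] → █
  covered (22 px):
    · · · · · ·
    · · · · · ·
    · · · █ · ·
    · · · █ · ·
    · · █ █ · ·
    · █ █ █ █ ·
    · █ █ █ █ ·
    █ █ █ █ █ ·
    · █ █ █ █ ·
    · · · · █ ·
T2:
  2·area = 10
  edge (6, 4)→(8, 14): d=(2,10) inclusive
  edge (8, 14)→(5, 4): d=(-3,-10) inclusive
  edge (5, 4)→(6, 4): d=(1,0) inclusive
    (3,4)@(7, 9): e=[0,5,5] → █  [on edge]
    (4,4)@(9, 9): e=[-20,25,5] → ·
    (3,5)@(7, 11): e=[4,-1,7] → ·
    (4,9)@(9, 19): e=[0,-5,15] → ·  [on edge]
  covered (1 px):
    · · · · · ·
    · · · · · ·
    · · · · · ·
    · · · · · ·
    · · · █ · ·
    · · · · · ·
    · · · · · ·
    · · · · · ·
    · · · · · ·
    · · · · · ·
T3:
  2·area = 20
  edge (12, 20)→(6, 16): d=(-6,-4) inclusive
  edge (6, 16)→(8, 14): d=(2,-2) inclusive
  edge (8, 14)→(12, 20): d=(4,6) inclusive
    (5,5)@(11, 11): e=[50,0,-30] → ·  [on edge]
    (4,6)@(9, 13): e=[30,0,-10] → ·  [on edge]
    (3,7)@(7, 15): e=[10,0,10] → █  [on edge]
    (4,7)@(9, 15): e=[18,4,-2] → ·
    (2,8)@(5, 17): e=[-10,0,30] → ·  [on edge]
    (3,8)@(7, 17): e=[-2,4,18] → ·
    (4,8)@(9, 17): e=[6,8,6] → █
    (5,8)@(11, 17): e=[14,12,-6] → ·
    (1,9)@(3, 19): e=[-30,0,50] → ·  [on edge]
    (4,9)@(9, 19): e=[-6,12,14] → ·
    (5,9)@(11, 19): e=[2,16,2] → █
  covered (3 px):
    · · · · · ·
    · · · · · ·
    · · · · · ·
    · · · · · ·
    · · · · · ·
    · · · · · ·
    · · · · · ·
    · · · █ · ·
    · · · · █ ·
    · · · · · █

Z-buffer (winner per pixel, '.' = empty):
  . . . . . .
  . . . . . .
  . . . 1 . .
  . . . 1 . .
  . . 1 2 . .
  . 1 1 1 1 .
  . 1 1 1 1 .
  1 1 1 3 1 .
  . 1 1 1 3 .
  . . . . 1 3

Result: 3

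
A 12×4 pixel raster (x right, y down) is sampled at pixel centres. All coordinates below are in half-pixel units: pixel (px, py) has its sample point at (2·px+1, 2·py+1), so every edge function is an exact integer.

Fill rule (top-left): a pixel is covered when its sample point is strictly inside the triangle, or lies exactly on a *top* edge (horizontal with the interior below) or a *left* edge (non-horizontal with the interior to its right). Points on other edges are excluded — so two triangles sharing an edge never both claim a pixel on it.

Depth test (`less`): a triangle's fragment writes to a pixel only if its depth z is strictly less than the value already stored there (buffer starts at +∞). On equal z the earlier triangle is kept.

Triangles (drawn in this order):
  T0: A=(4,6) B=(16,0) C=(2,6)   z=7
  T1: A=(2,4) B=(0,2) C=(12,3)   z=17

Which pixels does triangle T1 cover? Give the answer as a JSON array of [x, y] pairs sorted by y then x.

T0:
  2·area = 12  (B↔C swapped to make it positive)
  edge (4, 6)→(2, 6): d=(-2,0) right/bottom  bias=-1
  edge (2, 6)→(16, 0): d=(14,-6) top-left  bias=+0
  edge (16, 0)→(4, 6): d=(-12,6) right/bottom  bias=-1
    (4,1)@(9, 3): e=[6,0,6] → █  [on edge]
    (5,1)@(11, 3): e=[6,12,-6] → ·
    (2,2)@(5, 5): e=[2,4,6] → █
    (3,2)@(7, 5): e=[2,16,-6] → ·
    (4,2)@(9, 5): e=[2,28,-18] → ·
    (2,3)@(5, 7): e=[-2,32,-18] → ·
  covered (2 px):
    · · · · · · · · · · · ·
    · · · · █ · · · · · · ·
    · · █ · · · · · · · · ·
    · · · · · · · · · · · ·
T1:
  2·area = 22
  edge (2, 4)→(0, 2): d=(-2,-2) top-left  bias=+0
  edge (0, 2)→(12, 3): d=(12,1) right/bottom  bias=-1
  edge (12, 3)→(2, 4): d=(-10,1) right/bottom  bias=-1
    (0,1)@(1, 3): e=[0,11,11] → █  [on edge]
    (1,1)@(3, 3): e=[4,9,9] → █
    (2,1)@(5, 3): e=[8,7,7] → █
    (3,1)@(7, 3): e=[12,5,5] → █
    (4,1)@(9, 3): e=[16,3,3] → █
    (5,1)@(11, 3): e=[20,1,1] → █
    (6,1)@(13, 3): e=[24,-1,-1] → ·
    (0,2)@(1, 5): e=[-4,35,-9] → ·
    (1,2)@(3, 5): e=[0,33,-11] → ·  [on edge]
    (2,2)@(5, 5): e=[4,31,-13] → ·
    (3,2)@(7, 5): e=[8,29,-15] → ·
    (4,2)@(9, 5): e=[12,27,-17] → ·
    (2,3)@(5, 7): e=[0,55,-33] → ·  [on edge]
  covered (6 px):
    · · · · · · · · · · · ·
    █ █ █ █ █ █ · · · · · ·
    · · · · · · · · · · · ·
    · · · · · · · · · · · ·

Result: [[0,1],[1,1],[2,1],[3,1],[4,1],[5,1]]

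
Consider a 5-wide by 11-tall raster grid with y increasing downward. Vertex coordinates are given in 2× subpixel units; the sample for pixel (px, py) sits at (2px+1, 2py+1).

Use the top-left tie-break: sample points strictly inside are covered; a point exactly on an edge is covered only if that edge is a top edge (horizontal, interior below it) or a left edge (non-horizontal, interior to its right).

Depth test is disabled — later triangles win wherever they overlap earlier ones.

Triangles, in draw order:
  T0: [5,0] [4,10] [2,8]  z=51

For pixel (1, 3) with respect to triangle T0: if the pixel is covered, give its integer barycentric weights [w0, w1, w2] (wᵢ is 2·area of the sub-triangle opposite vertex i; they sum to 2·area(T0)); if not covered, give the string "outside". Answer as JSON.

T0:
  2·area = 22
  edge (5, 0)→(4, 10): d=(-1,10) right/bottom  bias=-1
  edge (4, 10)→(2, 8): d=(-2,-2) top-left  bias=+0
  edge (2, 8)→(5, 0): d=(3,-8) top-left  bias=+0
    (0,3)@(1, 7): e=[33,0,-11] → .  [on edge]
    (1,3)@(3, 7): e=[13,4,5] → X
    (2,3)@(5, 7): e=[-7,8,21] → .
    (1,4)@(3, 9): e=[11,0,11] → X  [on edge]
    (2,4)@(5, 9): e=[-9,4,27] → .
    (1,5)@(3, 11): e=[9,-4,17] → .
    (2,5)@(5, 11): e=[-11,0,33] → .  [on edge]
    (3,6)@(7, 13): e=[-33,0,55] → .  [on edge]
    (4,7)@(9, 15): e=[-55,0,77] → .  [on edge]
  covered (2 px):
    . . . . .
    . . . . .
    . . . . .
    . X . . .
    . X . . .
    . . . . .
    . . . . .
    . . . . .
    . . . . .
    . . . . .
    . . . . .

Result: [4,5,13]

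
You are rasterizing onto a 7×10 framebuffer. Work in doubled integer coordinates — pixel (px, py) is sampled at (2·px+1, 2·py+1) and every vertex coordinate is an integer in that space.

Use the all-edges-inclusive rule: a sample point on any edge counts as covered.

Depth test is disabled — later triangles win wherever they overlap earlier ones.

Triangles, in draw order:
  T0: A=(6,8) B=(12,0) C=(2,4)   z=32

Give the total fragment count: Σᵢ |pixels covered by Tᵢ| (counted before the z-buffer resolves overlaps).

T0:
  2·area = 56  (B↔C swapped to make it positive)
  edge (6, 8)→(2, 4): d=(-4,-4) inclusive
  edge (2, 4)→(12, 0): d=(10,-4) inclusive
  edge (12, 0)→(6, 8): d=(-6,8) inclusive
    (5,0)@(11, 1): e=[48,6,2] → #
    (6,0)@(13, 1): e=[56,14,-14] → ·
    (0,1)@(1, 3): e=[0,-14,70] → ·  [on edge]
    (2,1)@(5, 3): e=[16,2,38] → #
    (3,1)@(7, 3): e=[24,10,22] → #
    (4,1)@(9, 3): e=[32,18,6] → #
    (5,1)@(11, 3): e=[40,26,-10] → ·
    (1,2)@(3, 5): e=[0,14,42] → #  [on edge]
    (4,2)@(9, 5): e=[24,38,-6] → ·
    (1,3)@(3, 7): e=[-8,34,30] → ·
    (2,3)@(5, 7): e=[0,42,14] → #  [on edge]
    (3,3)@(7, 7): e=[8,50,-2] → ·
    (3,4)@(7, 9): e=[0,70,-14] → ·  [on edge]
    (4,5)@(9, 11): e=[0,98,-42] → ·  [on edge]
    (5,6)@(11, 13): e=[0,126,-70] → ·  [on edge]
    (6,7)@(13, 15): e=[0,154,-98] → ·  [on edge]
  covered (8 px):
    · · · · · # ·
    · · # # # · ·
    · # # # · · ·
    · · # · · · ·
    · · · · · · ·
    · · · · · · ·
    · · · · · · ·
    · · · · · · ·
    · · · · · · ·
    · · · · · · ·

Answer: 8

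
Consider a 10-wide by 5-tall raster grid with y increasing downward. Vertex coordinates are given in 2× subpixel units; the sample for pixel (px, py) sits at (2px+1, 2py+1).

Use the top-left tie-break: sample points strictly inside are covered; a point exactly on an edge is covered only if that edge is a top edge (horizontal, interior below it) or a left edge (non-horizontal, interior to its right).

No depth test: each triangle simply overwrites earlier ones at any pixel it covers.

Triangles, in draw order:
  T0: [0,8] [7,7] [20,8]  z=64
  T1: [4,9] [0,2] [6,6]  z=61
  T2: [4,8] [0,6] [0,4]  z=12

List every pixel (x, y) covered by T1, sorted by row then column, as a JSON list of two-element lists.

T0:
  2·area = 20
  edge (0, 8)→(7, 7): d=(7,-1) top-left  bias=+0
  edge (7, 7)→(20, 8): d=(13,1) right/bottom  bias=-1
  edge (20, 8)→(0, 8): d=(-20,0) right/bottom  bias=-1
    (3,3)@(7, 7): e=[0,0,20] → ·  [on edge]
  covered (0 px):
    · · · · · · · · · ·
    · · · · · · · · · ·
    · · · · · · · · · ·
    · · · · · · · · · ·
    · · · · · · · · · ·
T1:
  2·area = 26
  edge (4, 9)→(0, 2): d=(-4,-7) top-left  bias=+0
  edge (0, 2)→(6, 6): d=(6,4) right/bottom  bias=-1
  edge (6, 6)→(4, 9): d=(-2,3) right/bottom  bias=-1
    (0,1)@(1, 3): e=[3,2,21] → #
    (1,1)@(3, 3): e=[17,-6,15] → ·
    (0,2)@(1, 5): e=[-5,14,17] → ·
    (1,2)@(3, 5): e=[9,6,11] → #
    (2,2)@(5, 5): e=[23,-2,5] → ·
    (1,3)@(3, 7): e=[1,18,7] → #
    (2,3)@(5, 7): e=[15,10,1] → #
    (3,3)@(7, 7): e=[29,2,-5] → ·
    (1,4)@(3, 9): e=[-7,30,3] → ·
    (2,4)@(5, 9): e=[7,22,-3] → ·
  covered (4 px):
    · · · · · · · · · ·
    # · · · · · · · · ·
    · # · · · · · · · ·
    · # # · · · · · · ·
    · · · · · · · · · ·
T2:
  2·area = 8
  edge (4, 8)→(0, 6): d=(-4,-2) top-left  bias=+0
  edge (0, 6)→(0, 4): d=(0,-2) top-left  bias=+0
  edge (0, 4)→(4, 8): d=(4,4) right/bottom  bias=-1
    (0,2)@(1, 5): e=[6,2,0] → ·  [on edge]
    (1,3)@(3, 7): e=[2,6,0] → ·  [on edge]
    (2,4)@(5, 9): e=[-2,10,0] → ·  [on edge]
  covered (0 px):
    · · · · · · · · · ·
    · · · · · · · · · ·
    · · · · · · · · · ·
    · · · · · · · · · ·
    · · · · · · · · · ·

Final: [[0,1],[1,2],[1,3],[2,3]]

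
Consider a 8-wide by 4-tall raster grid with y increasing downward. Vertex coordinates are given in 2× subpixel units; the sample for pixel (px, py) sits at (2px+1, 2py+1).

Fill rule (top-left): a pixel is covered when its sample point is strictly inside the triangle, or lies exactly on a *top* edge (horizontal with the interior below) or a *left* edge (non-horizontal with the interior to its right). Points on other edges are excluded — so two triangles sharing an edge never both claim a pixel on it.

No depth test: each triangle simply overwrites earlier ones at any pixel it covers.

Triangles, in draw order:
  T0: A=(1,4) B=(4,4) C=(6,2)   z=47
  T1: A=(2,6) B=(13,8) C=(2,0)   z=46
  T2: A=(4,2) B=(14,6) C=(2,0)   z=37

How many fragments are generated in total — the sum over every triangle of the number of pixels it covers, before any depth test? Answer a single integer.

T0:
  2·area = 6  (B↔C swapped to make it positive)
  edge (1, 4)→(6, 2): d=(5,-2) top-left  bias=+0
  edge (6, 2)→(4, 4): d=(-2,2) right/bottom  bias=-1
  edge (4, 4)→(1, 4): d=(-3,0) right/bottom  bias=-1
    (3,0)@(7, 1): e=[-3,0,9] → ·  [on edge]
    (2,1)@(5, 3): e=[3,0,3] → ·  [on edge]
    (1,2)@(3, 5): e=[9,0,-3] → ·  [on edge]
    (0,3)@(1, 7): e=[15,0,-9] → ·  [on edge]
  covered (0 px):
    · · · · · · · ·
    · · · · · · · ·
    · · · · · · · ·
    · · · · · · · ·
T1:
  2·area = 66  (B↔C swapped to make it positive)
  edge (2, 6)→(2, 0): d=(0,-6) top-left  bias=+0
  edge (2, 0)→(13, 8): d=(11,8) right/bottom  bias=-1
  edge (13, 8)→(2, 6): d=(-11,-2) top-left  bias=+0
    (1,0)@(3, 1): e=[6,3,57] → #
    (2,0)@(5, 1): e=[18,-13,61] → ·
    (1,1)@(3, 3): e=[6,25,35] → #
    (2,1)@(5, 3): e=[18,9,39] → #
    (3,1)@(7, 3): e=[30,-7,43] → ·
    (1,2)@(3, 5): e=[6,47,13] → #
    (3,2)@(7, 5): e=[30,15,21] → #
    (4,2)@(9, 5): e=[42,-1,25] → ·
    (1,3)@(3, 7): e=[6,69,-9] → ·
    (2,3)@(5, 7): e=[18,53,-5] → ·
    (3,3)@(7, 7): e=[30,37,-1] → ·
    (4,3)@(9, 7): e=[42,21,3] → #
  covered (8 px):
    · # · · · · · ·
    · # # · · · · ·
    · # # # · · · ·
    · · · · # # · ·
T2:
  2·area = 12  (B↔C swapped to make it positive)
  edge (4, 2)→(2, 0): d=(-2,-2) top-left  bias=+0
  edge (2, 0)→(14, 6): d=(12,6) right/bottom  bias=-1
  edge (14, 6)→(4, 2): d=(-10,-4) top-left  bias=+0
    (1,0)@(3, 1): e=[0,6,6] → #  [on edge]
    (2,0)@(5, 1): e=[4,-6,14] → ·
    (1,1)@(3, 3): e=[-4,30,-14] → ·
    (2,1)@(5, 3): e=[0,18,-6] → ·  [on edge]
    (3,1)@(7, 3): e=[4,6,2] → #
    (4,1)@(9, 3): e=[8,-6,10] → ·
    (3,2)@(7, 5): e=[0,30,-18] → ·  [on edge]
    (4,3)@(9, 7): e=[0,42,-30] → ·  [on edge]
  covered (2 px):
    · # · · · · · ·
    · · · # · · · ·
    · · · · · · · ·
    · · · · · · · ·

Result: 10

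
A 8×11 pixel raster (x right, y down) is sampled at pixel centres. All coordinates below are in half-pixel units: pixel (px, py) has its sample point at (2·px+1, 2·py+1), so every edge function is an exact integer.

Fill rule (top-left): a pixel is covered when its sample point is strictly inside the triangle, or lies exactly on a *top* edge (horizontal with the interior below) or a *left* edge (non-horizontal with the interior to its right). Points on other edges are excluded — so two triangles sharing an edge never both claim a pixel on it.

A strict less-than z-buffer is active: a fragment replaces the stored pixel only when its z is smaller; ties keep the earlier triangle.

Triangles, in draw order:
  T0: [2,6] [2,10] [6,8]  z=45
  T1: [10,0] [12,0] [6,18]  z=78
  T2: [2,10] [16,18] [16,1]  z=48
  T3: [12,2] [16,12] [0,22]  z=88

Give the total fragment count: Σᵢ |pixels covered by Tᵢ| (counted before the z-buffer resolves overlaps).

T0:
  2·area = 16  (B↔C swapped to make it positive)
  edge (2, 6)→(6, 8): d=(4,2) right/bottom  bias=-1
  edge (6, 8)→(2, 10): d=(-4,2) right/bottom  bias=-1
  edge (2, 10)→(2, 6): d=(0,-4) top-left  bias=+0
    (1,3)@(3, 7): e=[2,10,4] → █
    (2,3)@(5, 7): e=[-2,6,12] → ·
    (1,4)@(3, 9): e=[10,2,4] → █
    (2,4)@(5, 9): e=[6,-2,12] → ·
    (1,5)@(3, 11): e=[18,-6,4] → ·
  covered (2 px):
    · · · · · · · ·
    · · · · · · · ·
    · · · · · · · ·
    · █ · · · · · ·
    · █ · · · · · ·
    · · · · · · · ·
    · · · · · · · ·
    · · · · · · · ·
    · · · · · · · ·
    · · · · · · · ·
    · · · · · · · ·
T1:
  2·area = 36
  edge (10, 0)→(12, 0): d=(2,0) top-left  bias=+0
  edge (12, 0)→(6, 18): d=(-6,18) right/bottom  bias=-1
  edge (6, 18)→(10, 0): d=(4,-18) top-left  bias=+0
    (5,0)@(11, 1): e=[2,12,22] → █
    (6,0)@(13, 1): e=[2,-24,58] → ·
    (5,1)@(11, 3): e=[6,0,30] → ·  [on edge]
    (4,2)@(9, 5): e=[10,24,2] → █
    (5,2)@(11, 5): e=[10,-12,38] → ·
    (4,3)@(9, 7): e=[14,12,10] → █
    (5,3)@(11, 7): e=[14,-24,46] → ·
    (4,4)@(9, 9): e=[18,0,18] → ·  [on edge]
    (3,7)@(7, 15): e=[30,0,6] → ·  [on edge]
    (2,10)@(5, 21): e=[42,0,-6] → ·  [on edge]
  covered (3 px):
    · · · · · █ · ·
    · · · · · · · ·
    · · · · █ · · ·
    · · · · █ · · ·
    · · · · · · · ·
    · · · · · · · ·
    · · · · · · · ·
    · · · · · · · ·
    · · · · · · · ·
    · · · · · · · ·
    · · · · · · · ·
T2:
  2·area = 238  (B↔C swapped to make it positive)
  edge (2, 10)→(16, 1): d=(14,-9) top-left  bias=+0
  edge (16, 1)→(16, 18): d=(0,17) right/bottom  bias=-1
  edge (16, 18)→(2, 10): d=(-14,-8) top-left  bias=+0
    (6,1)@(13, 3): e=[1,51,186] → █
    (7,1)@(15, 3): e=[19,17,202] → █
    (5,2)@(11, 5): e=[11,85,142] → █
    (3,3)@(7, 7): e=[3,153,82] → █
    (4,3)@(9, 7): e=[21,119,98] → █
    (2,4)@(5, 9): e=[13,187,38] → █
    (2,5)@(5, 11): e=[41,187,10] → █
    (2,6)@(5, 13): e=[69,187,-18] → ·
    (3,6)@(7, 13): e=[87,153,-2] → ·
    (4,6)@(9, 13): e=[105,119,14] → █
    (4,7)@(9, 15): e=[133,119,-14] → ·
    (5,7)@(11, 15): e=[151,85,2] → █
  covered (30 px):
    · · · · · · · ·
    · · · · · · █ █
    · · · · · █ █ █
    · · · █ █ █ █ █
    · · █ █ █ █ █ █
    · · █ █ █ █ █ █
    · · · · █ █ █ █
    · · · · · █ █ █
    · · · · · · · █
    · · · · · · · ·
    · · · · · · · ·
T3:
  2·area = 200
  edge (12, 2)→(16, 12): d=(4,10) right/bottom  bias=-1
  edge (16, 12)→(0, 22): d=(-16,10) right/bottom  bias=-1
  edge (0, 22)→(12, 2): d=(12,-20) top-left  bias=+0
    (5,2)@(11, 5): e=[22,162,16] → █
    (6,2)@(13, 5): e=[2,142,56] → █
    (7,2)@(15, 5): e=[-18,122,96] → ·
    (4,3)@(9, 7): e=[50,150,0] → █  [on edge]
    (7,3)@(15, 7): e=[-10,90,120] → ·
    (4,4)@(9, 9): e=[58,118,24] → █
    (7,4)@(15, 9): e=[-2,58,144] → ·
    (3,5)@(7, 11): e=[86,106,8] → █
    (7,5)@(15, 11): e=[6,26,168] → █
    (3,6)@(7, 13): e=[94,74,32] → █
    (7,6)@(15, 13): e=[14,-6,192] → ·
    (2,7)@(5, 15): e=[122,62,16] → █
    (1,8)@(3, 17): e=[150,50,0] → █  [on edge]
  covered (26 px):
    · · · · · · · ·
    · · · · · · · ·
    · · · · · █ █ ·
    · · · · █ █ █ ·
    · · · · █ █ █ ·
    · · · █ █ █ █ █
    · · · █ █ █ █ ·
    · · █ █ █ █ · ·
    · █ █ █ · · · ·
    · █ · · · · · ·
    █ · · · · · · ·

Answer: 61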